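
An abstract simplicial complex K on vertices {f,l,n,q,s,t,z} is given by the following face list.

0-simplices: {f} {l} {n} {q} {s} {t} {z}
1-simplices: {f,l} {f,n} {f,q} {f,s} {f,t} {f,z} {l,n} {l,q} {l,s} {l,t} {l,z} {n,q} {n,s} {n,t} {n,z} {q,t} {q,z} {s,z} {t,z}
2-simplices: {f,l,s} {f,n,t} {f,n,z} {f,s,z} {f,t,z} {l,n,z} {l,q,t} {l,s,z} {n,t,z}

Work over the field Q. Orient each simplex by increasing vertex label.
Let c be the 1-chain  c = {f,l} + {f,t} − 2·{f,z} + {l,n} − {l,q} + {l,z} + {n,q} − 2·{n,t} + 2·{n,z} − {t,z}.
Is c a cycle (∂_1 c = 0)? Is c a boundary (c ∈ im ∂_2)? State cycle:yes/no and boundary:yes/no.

cycle:yes boundary:no

n_0=7 n_1=19 n_2=9  [Q]
∂1: piv[fl,fn,fq,fs,ft,fz] rk=6  ker:ln,lq,ls,lt,lz,nq,ns,nt,nz,qt,qz,sz,tz
∂2: piv[fls,fnt,fnz,fsz,ftz,lnz,lqt,lsz] rk=8  ker:ntz
∂1c = 0
c vs im∂2: residual ≠ 0 ⇒ not boundary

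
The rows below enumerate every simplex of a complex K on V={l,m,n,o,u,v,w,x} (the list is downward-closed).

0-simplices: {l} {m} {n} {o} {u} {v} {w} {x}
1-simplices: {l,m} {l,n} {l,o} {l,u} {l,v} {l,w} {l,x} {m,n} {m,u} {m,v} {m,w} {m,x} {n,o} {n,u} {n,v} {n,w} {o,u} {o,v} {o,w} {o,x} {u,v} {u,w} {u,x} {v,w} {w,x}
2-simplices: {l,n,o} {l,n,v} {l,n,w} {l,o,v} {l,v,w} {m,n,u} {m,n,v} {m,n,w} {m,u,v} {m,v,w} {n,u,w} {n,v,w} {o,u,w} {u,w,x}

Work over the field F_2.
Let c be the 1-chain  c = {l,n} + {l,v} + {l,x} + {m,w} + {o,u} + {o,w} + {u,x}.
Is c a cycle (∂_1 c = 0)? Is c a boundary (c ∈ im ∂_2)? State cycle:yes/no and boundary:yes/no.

cycle:no boundary:no

n_0=8 n_1=25 n_2=14  [Z2]
∂1: piv[lm,ln,lo,lu,lv,lw,lx] rk=7  ker:mn,mu,mv,mw,mx,no,nu,nv,nw,ou,ov,ow,ox,uv,uw,ux,vw,wx
∂2: piv[lno,lnv,lnw,lov,lvw,mnu,mnv,mnw,muv,nuw,ouw,uwx] rk=12  ker:mvw,nvw
∂1c = {l} + {m} + {n} + {v}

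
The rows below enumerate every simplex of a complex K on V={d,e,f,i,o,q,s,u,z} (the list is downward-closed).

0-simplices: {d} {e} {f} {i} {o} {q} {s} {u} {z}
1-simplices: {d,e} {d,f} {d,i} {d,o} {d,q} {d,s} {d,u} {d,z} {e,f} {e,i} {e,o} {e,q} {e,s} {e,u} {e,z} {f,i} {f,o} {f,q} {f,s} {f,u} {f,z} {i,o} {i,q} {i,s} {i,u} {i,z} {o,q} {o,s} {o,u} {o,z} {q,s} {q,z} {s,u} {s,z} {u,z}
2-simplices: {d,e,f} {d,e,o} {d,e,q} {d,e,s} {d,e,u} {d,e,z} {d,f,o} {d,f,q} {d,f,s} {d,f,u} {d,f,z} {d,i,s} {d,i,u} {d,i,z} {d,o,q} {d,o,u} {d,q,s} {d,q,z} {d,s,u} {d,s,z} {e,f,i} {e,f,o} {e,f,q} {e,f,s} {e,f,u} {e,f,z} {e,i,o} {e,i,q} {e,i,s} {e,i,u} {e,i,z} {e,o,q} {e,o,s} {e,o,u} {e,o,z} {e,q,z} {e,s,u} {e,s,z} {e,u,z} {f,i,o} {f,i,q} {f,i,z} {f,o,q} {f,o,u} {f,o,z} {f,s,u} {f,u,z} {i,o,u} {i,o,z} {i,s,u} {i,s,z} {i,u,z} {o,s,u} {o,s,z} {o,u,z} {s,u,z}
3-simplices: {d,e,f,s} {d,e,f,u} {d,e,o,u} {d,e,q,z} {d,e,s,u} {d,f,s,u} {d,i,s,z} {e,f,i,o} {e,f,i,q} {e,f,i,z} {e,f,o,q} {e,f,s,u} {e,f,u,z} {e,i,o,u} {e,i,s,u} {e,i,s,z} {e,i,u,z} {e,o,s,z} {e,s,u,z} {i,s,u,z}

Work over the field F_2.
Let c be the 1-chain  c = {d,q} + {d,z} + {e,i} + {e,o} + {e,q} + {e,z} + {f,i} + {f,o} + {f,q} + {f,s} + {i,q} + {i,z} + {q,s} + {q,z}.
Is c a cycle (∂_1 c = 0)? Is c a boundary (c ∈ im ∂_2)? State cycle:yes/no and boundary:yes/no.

n_0=9 n_1=35 n_2=56 n_3=20  [Z2]
∂1: piv[de,df,di,do,dq,ds,du,dz] rk=8  ker:ef,ei,eo,eq,es,eu,ez,fi,fo,fq,fs,fu,fz,io,iq,is,iu,iz,oq,os,ou,oz,qs,qz,su,sz,uz
∂2: piv[def,deo,deq,des,deu,dez,dfo,dfq,dfs,dfu,dfz,dis,diu,diz,doq,dou,dqs,dqz,dsu,dsz,efi,eio,eiq,eis,eos,eoz,euz] rk=27  ker:efo,efq,efs,efu,efz,eiu,eiz,eoq,eou,eqz,esu,esz,fio,fiq,fiz,foq,fou,foz,fsu,fuz,iou,ioz,isu,isz,iuz,osu,osz,ouz,suz
∂3: piv[defs,defu,deou,deqz,desu,dfsu,disz,efio,efiq,efiz,efoq,efuz,eiou,eisu,eisz,eiuz,eosz,esuz] rk=18  ker:efsu,isuz
∂1c = 0
c vs im∂2: reduces to 0 ⇒ boundary

cycle:yes boundary:yes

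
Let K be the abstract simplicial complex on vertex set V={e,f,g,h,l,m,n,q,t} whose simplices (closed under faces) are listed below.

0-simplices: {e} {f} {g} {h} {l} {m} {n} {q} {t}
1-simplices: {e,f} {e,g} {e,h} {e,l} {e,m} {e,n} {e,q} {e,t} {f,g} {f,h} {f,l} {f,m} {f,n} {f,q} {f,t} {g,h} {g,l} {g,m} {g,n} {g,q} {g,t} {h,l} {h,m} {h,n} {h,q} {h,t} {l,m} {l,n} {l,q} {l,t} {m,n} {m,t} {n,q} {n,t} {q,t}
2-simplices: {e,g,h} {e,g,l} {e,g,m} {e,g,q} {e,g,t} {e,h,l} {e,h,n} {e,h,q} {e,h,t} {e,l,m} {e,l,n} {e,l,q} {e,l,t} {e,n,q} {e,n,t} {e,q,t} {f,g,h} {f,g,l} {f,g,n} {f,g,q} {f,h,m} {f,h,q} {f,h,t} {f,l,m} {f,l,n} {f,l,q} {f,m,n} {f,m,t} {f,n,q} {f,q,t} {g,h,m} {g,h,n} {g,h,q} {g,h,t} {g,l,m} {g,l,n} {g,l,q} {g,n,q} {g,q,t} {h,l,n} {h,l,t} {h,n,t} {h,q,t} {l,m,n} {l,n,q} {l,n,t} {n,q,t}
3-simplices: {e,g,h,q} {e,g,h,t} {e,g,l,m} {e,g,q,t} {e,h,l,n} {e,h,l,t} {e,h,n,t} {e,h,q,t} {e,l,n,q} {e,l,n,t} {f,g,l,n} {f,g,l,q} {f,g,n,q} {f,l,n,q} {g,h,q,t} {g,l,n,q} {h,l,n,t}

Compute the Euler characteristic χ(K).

n_0=9 n_1=35 n_2=47 n_3=17
χ=+9−35+47−17=4

χ(K)=4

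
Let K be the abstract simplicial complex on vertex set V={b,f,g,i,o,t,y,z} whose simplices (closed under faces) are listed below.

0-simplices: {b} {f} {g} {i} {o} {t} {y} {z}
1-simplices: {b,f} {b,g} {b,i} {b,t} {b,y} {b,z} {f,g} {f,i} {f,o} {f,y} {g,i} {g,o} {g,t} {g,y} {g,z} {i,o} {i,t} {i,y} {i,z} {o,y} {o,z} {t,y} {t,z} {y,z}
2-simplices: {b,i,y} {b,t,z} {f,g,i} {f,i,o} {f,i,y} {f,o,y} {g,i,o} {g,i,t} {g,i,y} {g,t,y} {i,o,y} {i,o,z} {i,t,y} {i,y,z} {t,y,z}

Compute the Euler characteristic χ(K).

χ(K)=-1

n_0=8 n_1=24 n_2=15
χ=+8−24+15=-1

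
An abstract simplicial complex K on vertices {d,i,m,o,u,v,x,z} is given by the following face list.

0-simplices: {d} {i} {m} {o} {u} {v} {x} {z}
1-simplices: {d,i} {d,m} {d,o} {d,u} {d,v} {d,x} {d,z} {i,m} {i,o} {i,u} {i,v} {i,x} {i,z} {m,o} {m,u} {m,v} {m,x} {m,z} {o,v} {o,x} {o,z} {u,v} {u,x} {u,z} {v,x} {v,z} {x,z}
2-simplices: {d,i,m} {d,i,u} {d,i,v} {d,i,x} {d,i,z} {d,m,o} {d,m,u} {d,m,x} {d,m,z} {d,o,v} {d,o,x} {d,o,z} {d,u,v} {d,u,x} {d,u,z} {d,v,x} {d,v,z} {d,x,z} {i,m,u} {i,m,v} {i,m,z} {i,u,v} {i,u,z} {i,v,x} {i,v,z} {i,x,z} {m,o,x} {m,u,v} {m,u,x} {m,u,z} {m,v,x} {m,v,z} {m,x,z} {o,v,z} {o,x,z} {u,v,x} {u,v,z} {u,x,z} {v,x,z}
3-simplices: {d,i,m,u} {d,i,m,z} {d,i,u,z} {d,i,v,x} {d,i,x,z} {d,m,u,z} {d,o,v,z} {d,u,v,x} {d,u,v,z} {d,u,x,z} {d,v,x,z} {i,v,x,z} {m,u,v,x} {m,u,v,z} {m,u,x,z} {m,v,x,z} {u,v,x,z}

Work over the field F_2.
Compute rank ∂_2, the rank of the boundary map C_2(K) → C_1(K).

rank∂_2=19

n_0=8 n_1=27 n_2=39 n_3=17  [Z2]
∂1: piv[di,dm,do,du,dv,dx,dz] rk=7  ker:im,io,iu,iv,ix,iz,mo,mu,mv,mx,mz,ov,ox,oz,uv,ux,uz,vx,vz,xz
∂2: piv[dim,diu,div,dix,diz,dmo,dmu,dmx,dmz,dov,dox,doz,duv,dux,duz,dvx,dvz,dxz,imv] rk=19  ker:imu,imz,iuv,iuz,ivx,ivz,ixz,mox,muv,mux,muz,mvx,mvz,mxz,ovz,oxz,uvx,uvz,uxz,vxz
∂3: piv[dimu,dimz,diuz,divx,dixz,dmuz,dovz,duvx,duvz,duxz,dvxz,ivxz,muvx,muvz,muxz] rk=15  ker:mvxz,uvxz
rk∂_2=19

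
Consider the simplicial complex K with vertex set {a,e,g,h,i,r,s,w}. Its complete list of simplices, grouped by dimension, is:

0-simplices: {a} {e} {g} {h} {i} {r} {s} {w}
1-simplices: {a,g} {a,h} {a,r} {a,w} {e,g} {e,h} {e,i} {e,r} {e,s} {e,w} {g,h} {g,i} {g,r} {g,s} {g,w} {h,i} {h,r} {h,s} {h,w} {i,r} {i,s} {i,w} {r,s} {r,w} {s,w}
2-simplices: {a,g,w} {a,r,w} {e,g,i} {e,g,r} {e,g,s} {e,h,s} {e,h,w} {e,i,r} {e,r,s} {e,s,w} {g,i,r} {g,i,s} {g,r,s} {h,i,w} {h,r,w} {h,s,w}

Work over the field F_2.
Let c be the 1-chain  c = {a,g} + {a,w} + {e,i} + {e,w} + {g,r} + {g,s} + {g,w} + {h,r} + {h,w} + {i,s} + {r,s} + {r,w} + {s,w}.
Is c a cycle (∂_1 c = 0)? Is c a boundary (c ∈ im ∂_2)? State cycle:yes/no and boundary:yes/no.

cycle:yes boundary:yes

n_0=8 n_1=25 n_2=16  [Z2]
∂1: piv[ag,ah,ar,aw,eg,ei,es] rk=7  ker:eh,er,ew,gh,gi,gr,gs,gw,hi,hr,hs,hw,ir,is,iw,rs,rw,sw
∂2: piv[agw,arw,egi,egr,egs,ehs,ehw,eir,ers,esw,gis,hiw,hrw] rk=13  ker:gir,grs,hsw
∂1c = 0
c vs im∂2: reduces to 0 ⇒ boundary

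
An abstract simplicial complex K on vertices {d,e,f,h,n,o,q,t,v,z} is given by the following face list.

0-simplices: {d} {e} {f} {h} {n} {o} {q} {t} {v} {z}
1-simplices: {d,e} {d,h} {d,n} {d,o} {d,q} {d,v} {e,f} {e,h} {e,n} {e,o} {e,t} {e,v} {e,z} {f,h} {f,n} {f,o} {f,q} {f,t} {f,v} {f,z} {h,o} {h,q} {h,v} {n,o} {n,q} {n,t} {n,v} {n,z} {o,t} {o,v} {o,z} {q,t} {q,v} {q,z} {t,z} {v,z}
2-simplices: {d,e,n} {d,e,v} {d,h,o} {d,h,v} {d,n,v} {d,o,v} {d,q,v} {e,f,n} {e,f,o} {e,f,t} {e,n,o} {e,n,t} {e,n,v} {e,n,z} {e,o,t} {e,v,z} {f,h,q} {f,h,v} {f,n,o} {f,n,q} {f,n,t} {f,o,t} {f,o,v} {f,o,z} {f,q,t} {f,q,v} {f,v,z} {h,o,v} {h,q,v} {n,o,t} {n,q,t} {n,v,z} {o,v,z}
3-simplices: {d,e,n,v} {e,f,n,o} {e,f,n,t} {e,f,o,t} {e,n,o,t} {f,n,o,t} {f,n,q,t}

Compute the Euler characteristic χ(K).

n_0=10 n_1=36 n_2=33 n_3=7
χ=+10−36+33−7=0

χ(K)=0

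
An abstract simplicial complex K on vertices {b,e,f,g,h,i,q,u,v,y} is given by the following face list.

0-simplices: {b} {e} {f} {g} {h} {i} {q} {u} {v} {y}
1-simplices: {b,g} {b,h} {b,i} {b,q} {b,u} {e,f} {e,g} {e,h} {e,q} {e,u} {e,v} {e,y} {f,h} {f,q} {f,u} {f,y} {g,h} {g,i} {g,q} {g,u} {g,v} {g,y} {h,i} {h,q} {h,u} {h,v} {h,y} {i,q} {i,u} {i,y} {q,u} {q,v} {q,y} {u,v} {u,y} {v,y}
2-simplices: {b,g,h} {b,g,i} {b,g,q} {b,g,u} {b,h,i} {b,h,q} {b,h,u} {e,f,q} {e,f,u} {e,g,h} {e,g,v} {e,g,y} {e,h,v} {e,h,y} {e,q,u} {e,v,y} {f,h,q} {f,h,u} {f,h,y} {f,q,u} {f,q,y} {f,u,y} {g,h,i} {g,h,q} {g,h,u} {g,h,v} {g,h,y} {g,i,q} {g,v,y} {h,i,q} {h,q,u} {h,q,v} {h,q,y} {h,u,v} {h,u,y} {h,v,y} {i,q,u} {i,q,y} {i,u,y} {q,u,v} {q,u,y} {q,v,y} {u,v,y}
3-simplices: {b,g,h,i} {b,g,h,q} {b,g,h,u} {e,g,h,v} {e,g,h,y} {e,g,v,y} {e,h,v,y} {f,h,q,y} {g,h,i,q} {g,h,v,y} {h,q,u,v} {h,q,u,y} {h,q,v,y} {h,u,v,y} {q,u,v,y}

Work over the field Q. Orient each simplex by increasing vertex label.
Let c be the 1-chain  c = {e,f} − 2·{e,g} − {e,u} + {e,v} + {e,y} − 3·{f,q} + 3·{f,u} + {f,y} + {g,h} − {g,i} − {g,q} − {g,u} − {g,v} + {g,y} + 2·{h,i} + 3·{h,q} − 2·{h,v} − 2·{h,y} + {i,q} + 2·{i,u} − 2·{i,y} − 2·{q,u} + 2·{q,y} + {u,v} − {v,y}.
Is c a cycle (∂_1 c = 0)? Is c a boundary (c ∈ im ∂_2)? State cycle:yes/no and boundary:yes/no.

n_0=10 n_1=36 n_2=43 n_3=15  [Q]
∂1: piv[bg,bh,bi,bq,bu,ef,eg,ev,ey] rk=9  ker:eh,eq,eu,fh,fq,fu,fy,gh,gi,gq,gu,gv,gy,hi,hq,hu,hv,hy,iq,iu,iy,qu,qv,qy,uv,uy,vy
∂2: piv[bgh,bgi,bgq,bgu,bhi,bhq,bhu,efq,efu,egh,egv,egy,ehv,ehy,equ,evy,fhq,fhu,fhy,fqy,fuy,giq,hqv,huv,iqu,iqy] rk=26  ker:fqu,ghi,ghq,ghu,ghv,ghy,gvy,hiq,hqu,hqy,huy,hvy,iuy,quv,quy,qvy,uvy
∂3: piv[bghi,bghq,bghu,eghv,eghy,egvy,ehvy,fhqy,ghiq,hquv,hquy,hqvy,huvy] rk=13  ker:ghvy,quvy
∂1c = 0
c vs im∂2: reduces to 0 ⇒ boundary

cycle:yes boundary:yes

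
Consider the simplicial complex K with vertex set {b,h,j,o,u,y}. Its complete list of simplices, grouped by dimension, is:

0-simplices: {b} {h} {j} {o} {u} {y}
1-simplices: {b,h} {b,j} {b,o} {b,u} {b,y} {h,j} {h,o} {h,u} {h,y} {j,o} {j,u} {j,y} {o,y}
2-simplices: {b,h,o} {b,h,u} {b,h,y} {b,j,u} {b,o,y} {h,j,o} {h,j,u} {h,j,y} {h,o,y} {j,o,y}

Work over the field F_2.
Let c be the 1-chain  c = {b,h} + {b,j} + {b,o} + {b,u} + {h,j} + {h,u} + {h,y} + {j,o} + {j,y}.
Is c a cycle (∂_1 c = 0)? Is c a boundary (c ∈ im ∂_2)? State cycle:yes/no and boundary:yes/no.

n_0=6 n_1=13 n_2=10  [Z2]
∂1: piv[bh,bj,bo,bu,by] rk=5  ker:hj,ho,hu,hy,jo,ju,jy,oy
∂2: piv[bho,bhu,bhy,bju,boy,hjo,hju,hjy] rk=8  ker:hoy,joy
∂1c = 0
c vs im∂2: reduces to 0 ⇒ boundary

cycle:yes boundary:yes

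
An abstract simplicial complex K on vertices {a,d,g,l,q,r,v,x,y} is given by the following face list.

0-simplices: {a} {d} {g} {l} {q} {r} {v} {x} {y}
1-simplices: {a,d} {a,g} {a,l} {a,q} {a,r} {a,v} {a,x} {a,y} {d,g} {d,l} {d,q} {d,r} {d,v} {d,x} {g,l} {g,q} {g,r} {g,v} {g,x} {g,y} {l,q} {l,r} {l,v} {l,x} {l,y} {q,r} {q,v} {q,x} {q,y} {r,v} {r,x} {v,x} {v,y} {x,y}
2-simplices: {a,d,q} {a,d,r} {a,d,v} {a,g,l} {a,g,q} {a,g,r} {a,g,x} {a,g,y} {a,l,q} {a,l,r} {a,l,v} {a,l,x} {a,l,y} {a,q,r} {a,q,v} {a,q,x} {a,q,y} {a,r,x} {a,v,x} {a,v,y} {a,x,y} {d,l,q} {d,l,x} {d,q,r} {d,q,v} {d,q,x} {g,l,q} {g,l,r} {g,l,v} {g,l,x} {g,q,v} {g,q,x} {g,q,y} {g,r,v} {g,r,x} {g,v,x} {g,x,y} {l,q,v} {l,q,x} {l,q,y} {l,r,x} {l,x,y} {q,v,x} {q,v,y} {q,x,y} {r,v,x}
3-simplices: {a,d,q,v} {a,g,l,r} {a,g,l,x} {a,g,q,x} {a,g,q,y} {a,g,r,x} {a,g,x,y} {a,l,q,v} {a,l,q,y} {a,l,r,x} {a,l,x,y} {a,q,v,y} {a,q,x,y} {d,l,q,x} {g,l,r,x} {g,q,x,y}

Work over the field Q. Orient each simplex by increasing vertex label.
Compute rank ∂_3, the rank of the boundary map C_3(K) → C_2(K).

rank∂_3=14

n_0=9 n_1=34 n_2=46 n_3=16  [Q]
∂1: piv[ad,ag,al,aq,ar,av,ax,ay] rk=8  ker:dg,dl,dq,dr,dv,dx,gl,gq,gr,gv,gx,gy,lq,lr,lv,lx,ly,qr,qv,qx,qy,rv,rx,vx,vy,xy
∂2: piv[adq,adr,adv,agl,agq,agr,agx,agy,alq,alr,alv,alx,aly,aqr,aqv,aqx,aqy,arx,avx,avy,axy,dlq,dlx,glv,grv] rk=25  ker:dqr,dqv,dqx,glq,glr,glx,gqv,gqx,gqy,grx,gvx,gxy,lqv,lqx,lqy,lrx,lxy,qvx,qvy,qxy,rvx
∂3: piv[adqv,aglr,aglx,agqx,agqy,agrx,agxy,alqv,alqy,alrx,alxy,aqvy,aqxy,dlqx] rk=14  ker:glrx,gqxy
rk∂_3=14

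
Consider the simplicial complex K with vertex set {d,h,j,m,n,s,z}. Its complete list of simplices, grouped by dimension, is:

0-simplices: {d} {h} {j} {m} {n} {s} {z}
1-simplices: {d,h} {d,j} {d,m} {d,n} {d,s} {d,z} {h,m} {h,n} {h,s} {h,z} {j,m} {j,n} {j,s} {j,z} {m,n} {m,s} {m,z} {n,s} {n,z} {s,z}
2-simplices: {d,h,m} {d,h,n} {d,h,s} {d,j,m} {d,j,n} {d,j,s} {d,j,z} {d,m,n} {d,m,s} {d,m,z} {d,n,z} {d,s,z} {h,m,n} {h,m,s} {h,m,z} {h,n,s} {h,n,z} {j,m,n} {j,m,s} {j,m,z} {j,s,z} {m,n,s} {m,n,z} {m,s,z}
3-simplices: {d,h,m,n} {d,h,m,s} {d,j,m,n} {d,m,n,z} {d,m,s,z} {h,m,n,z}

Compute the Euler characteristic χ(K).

χ(K)=5

n_0=7 n_1=20 n_2=24 n_3=6
χ=+7−20+24−6=5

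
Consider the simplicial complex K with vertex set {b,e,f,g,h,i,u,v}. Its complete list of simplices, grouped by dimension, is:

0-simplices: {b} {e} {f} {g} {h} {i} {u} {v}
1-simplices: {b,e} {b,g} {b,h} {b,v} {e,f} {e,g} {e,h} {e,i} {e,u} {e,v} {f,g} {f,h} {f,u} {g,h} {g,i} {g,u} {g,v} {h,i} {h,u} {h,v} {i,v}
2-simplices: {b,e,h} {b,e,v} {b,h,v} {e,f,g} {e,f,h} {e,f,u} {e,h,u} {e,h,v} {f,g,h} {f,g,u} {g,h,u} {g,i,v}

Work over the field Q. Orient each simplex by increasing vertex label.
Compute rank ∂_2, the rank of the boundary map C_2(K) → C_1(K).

n_0=8 n_1=21 n_2=12  [Q]
∂1: piv[be,bg,bh,bv,ef,ei,eu] rk=7  ker:eg,eh,ev,fg,fh,fu,gh,gi,gu,gv,hi,hu,hv,iv
∂2: piv[beh,bev,bhv,efg,efh,efu,ehu,fgh,fgu,giv] rk=10  ker:ehv,ghu
rk∂_2=10

rank∂_2=10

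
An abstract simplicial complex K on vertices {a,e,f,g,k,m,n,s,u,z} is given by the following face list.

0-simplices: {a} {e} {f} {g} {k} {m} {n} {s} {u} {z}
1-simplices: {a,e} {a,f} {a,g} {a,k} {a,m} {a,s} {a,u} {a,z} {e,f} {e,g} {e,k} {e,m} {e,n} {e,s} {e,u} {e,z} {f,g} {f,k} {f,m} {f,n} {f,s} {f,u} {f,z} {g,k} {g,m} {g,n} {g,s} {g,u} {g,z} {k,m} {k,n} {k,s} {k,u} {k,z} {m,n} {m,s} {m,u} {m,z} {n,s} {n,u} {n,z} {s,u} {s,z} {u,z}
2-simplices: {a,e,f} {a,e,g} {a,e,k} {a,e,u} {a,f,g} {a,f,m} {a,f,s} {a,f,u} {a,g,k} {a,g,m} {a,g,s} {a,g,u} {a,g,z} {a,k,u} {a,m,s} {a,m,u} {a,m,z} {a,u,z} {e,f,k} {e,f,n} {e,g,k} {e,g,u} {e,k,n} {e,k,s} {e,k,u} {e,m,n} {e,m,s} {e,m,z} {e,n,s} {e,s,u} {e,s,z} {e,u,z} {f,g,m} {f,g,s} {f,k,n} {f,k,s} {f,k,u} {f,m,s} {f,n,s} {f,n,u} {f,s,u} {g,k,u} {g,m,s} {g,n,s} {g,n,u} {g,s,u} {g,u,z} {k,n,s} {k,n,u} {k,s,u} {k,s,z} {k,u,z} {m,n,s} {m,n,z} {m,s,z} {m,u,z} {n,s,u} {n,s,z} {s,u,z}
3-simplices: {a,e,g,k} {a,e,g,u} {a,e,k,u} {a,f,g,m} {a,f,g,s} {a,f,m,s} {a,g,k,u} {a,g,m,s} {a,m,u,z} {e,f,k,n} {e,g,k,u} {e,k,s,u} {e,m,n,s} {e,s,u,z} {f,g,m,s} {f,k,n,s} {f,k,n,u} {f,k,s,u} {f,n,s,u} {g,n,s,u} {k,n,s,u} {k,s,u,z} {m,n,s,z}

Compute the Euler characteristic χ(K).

χ(K)=2

n_0=10 n_1=44 n_2=59 n_3=23
χ=+10−44+59−23=2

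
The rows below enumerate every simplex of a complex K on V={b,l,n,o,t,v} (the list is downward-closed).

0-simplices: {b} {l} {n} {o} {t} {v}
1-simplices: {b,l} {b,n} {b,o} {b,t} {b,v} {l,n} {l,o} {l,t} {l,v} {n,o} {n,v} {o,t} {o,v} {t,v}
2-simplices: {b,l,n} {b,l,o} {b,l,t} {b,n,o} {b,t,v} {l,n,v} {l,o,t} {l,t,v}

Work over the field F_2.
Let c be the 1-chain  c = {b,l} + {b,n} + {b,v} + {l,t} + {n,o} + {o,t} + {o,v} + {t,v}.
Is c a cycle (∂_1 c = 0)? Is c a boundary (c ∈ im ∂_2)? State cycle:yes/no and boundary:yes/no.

cycle:no boundary:no

n_0=6 n_1=14 n_2=8  [Z2]
∂1: piv[bl,bn,bo,bt,bv] rk=5  ker:ln,lo,lt,lv,no,nv,ot,ov,tv
∂2: piv[bln,blo,blt,bno,btv,lnv,lot,ltv] rk=8
∂1c = {b} + {o} + {t} + {v}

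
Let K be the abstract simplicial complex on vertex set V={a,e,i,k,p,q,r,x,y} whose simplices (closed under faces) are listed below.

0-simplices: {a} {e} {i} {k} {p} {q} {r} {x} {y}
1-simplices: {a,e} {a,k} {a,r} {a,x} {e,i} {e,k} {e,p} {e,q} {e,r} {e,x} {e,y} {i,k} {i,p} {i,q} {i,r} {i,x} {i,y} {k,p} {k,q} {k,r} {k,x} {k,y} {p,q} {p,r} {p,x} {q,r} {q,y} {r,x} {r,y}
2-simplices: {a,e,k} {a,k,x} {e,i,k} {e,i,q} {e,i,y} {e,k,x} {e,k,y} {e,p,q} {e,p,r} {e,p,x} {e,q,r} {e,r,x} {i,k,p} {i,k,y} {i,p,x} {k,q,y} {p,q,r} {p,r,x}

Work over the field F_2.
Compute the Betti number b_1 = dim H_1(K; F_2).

b_1=6

n_0=9 n_1=29 n_2=18  [Z2]
∂1: piv[ae,ak,ar,ax,ei,ep,eq,ey] rk=8  ker:ek,er,ex,ik,ip,iq,ir,ix,iy,kp,kq,kr,kx,ky,pq,pr,px,qr,qy,rx,ry
∂2: piv[aek,akx,eik,eiq,eiy,ekx,eky,epq,epr,epx,eqr,erx,ikp,ipx,kqy] rk=15  ker:iky,pqr,prx
b_1=(29−8)−15=6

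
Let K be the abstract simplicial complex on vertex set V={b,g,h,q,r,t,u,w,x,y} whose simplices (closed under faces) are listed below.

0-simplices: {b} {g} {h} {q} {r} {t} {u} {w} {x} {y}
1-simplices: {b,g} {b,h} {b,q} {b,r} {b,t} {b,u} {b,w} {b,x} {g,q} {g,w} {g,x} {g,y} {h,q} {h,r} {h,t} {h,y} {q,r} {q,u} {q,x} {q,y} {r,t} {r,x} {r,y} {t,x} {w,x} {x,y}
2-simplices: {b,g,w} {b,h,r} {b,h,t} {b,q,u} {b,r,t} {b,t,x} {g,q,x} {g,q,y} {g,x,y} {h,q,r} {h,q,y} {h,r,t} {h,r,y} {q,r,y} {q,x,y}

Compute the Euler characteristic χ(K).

n_0=10 n_1=26 n_2=15
χ=+10−26+15=-1

χ(K)=-1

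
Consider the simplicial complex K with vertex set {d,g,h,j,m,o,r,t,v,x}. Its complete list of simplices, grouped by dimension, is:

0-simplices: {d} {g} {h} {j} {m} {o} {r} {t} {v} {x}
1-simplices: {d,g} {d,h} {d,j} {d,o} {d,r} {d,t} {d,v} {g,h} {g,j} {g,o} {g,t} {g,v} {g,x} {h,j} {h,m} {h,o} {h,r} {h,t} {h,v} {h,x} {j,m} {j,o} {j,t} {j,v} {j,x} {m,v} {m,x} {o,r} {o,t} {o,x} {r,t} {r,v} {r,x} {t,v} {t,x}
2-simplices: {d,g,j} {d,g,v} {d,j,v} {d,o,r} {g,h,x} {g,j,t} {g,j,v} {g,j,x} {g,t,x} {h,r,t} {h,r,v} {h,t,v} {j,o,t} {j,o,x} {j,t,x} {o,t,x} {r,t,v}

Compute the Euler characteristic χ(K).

χ(K)=-8

n_0=10 n_1=35 n_2=17
χ=+10−35+17=-8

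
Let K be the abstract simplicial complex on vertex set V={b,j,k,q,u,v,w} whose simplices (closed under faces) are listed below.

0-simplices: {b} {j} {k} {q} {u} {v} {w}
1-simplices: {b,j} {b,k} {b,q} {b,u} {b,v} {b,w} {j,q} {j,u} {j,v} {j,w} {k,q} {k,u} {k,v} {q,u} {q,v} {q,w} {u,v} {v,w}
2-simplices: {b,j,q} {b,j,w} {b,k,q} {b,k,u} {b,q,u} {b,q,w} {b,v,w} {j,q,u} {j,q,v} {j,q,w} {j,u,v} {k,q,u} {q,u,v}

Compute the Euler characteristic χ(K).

χ(K)=2

n_0=7 n_1=18 n_2=13
χ=+7−18+13=2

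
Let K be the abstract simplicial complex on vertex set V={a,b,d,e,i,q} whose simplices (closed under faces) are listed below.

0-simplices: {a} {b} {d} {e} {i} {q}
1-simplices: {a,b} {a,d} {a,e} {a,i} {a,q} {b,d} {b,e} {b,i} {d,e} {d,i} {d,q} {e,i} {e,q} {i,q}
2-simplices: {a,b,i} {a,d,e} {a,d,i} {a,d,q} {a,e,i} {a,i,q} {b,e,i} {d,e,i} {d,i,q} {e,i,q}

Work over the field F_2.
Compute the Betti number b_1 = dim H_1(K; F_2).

b_1=1

n_0=6 n_1=14 n_2=10  [Z2]
∂1: piv[ab,ad,ae,ai,aq] rk=5  ker:bd,be,bi,de,di,dq,ei,eq,iq
∂2: piv[abi,ade,adi,adq,aei,aiq,bei,eiq] rk=8  ker:dei,diq
b_1=(14−5)−8=1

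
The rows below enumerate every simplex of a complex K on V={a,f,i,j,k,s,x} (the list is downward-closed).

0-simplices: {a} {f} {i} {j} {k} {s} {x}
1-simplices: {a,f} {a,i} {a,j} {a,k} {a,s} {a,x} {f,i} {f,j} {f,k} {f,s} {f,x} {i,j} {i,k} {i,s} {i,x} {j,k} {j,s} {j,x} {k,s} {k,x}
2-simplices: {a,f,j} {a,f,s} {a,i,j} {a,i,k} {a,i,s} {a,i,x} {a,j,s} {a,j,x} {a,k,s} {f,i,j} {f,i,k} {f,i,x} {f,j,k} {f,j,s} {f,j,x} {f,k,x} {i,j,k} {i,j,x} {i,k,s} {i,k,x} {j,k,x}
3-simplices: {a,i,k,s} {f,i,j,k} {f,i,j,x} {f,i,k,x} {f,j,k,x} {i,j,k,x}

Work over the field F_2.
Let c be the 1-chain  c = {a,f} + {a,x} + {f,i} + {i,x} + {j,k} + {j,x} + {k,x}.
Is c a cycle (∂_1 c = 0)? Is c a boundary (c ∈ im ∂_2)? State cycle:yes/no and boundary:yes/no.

cycle:yes boundary:yes

n_0=7 n_1=20 n_2=21 n_3=6  [Z2]
∂1: piv[af,ai,aj,ak,as,ax] rk=6  ker:fi,fj,fk,fs,fx,ij,ik,is,ix,jk,js,jx,ks,kx
∂2: piv[afj,afs,aij,aik,ais,aix,ajs,ajx,aks,fij,fik,fix,fjk,fkx] rk=14  ker:fjs,fjx,ijk,ijx,iks,ikx,jkx
∂3: piv[aiks,fijk,fijx,fikx,fjkx] rk=5  ker:ijkx
∂1c = 0
c vs im∂2: reduces to 0 ⇒ boundary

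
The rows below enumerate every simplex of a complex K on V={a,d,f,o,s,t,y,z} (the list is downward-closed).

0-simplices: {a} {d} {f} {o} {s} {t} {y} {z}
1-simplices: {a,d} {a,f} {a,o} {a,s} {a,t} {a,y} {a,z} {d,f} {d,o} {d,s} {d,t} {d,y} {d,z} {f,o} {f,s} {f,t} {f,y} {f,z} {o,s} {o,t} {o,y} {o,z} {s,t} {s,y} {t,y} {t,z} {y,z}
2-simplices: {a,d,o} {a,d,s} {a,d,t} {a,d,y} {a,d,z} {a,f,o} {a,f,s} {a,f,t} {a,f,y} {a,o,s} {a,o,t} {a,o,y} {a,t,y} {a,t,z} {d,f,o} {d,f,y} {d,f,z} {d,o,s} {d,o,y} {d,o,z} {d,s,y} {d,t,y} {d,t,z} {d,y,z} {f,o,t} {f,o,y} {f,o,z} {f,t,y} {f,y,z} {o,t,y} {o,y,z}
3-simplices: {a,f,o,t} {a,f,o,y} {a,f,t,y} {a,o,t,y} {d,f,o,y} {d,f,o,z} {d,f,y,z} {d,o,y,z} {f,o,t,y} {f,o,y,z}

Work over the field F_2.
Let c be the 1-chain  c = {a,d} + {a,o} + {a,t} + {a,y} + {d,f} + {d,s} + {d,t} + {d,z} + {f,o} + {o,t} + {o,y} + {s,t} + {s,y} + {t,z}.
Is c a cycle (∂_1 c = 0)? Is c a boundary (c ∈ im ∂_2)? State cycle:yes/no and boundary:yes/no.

cycle:no boundary:no

n_0=8 n_1=27 n_2=31 n_3=10  [Z2]
∂1: piv[ad,af,ao,as,at,ay,az] rk=7  ker:df,do,ds,dt,dy,dz,fo,fs,ft,fy,fz,os,ot,oy,oz,st,sy,ty,tz,yz
∂2: piv[ado,ads,adt,ady,adz,afo,afs,aft,afy,aos,aot,aoy,aty,atz,dfo,dfz,doz,dsy,dyz] rk=19  ker:dfy,dos,doy,dty,dtz,fot,foy,foz,fty,fyz,oty,oyz
∂3: piv[afot,afoy,afty,aoty,dfoy,dfoz,dfyz,doyz] rk=8  ker:foty,foyz
∂1c = {d} + {s} + {t} + {y}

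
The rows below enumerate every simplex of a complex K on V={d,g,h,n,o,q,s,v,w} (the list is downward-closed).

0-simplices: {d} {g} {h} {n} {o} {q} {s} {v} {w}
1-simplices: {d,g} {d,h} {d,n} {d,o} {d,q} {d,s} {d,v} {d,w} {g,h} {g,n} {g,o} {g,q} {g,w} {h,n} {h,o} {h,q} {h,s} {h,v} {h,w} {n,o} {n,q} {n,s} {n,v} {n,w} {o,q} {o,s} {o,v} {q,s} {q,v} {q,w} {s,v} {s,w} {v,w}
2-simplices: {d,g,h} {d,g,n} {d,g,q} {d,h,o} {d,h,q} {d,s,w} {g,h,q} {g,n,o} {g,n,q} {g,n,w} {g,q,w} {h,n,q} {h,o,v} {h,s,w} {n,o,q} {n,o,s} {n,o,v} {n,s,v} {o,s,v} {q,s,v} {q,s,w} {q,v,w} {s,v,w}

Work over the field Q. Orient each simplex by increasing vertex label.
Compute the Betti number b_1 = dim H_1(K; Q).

b_1=5

n_0=9 n_1=33 n_2=23  [Q]
∂1: piv[dg,dh,dn,do,dq,ds,dv,dw] rk=8  ker:gh,gn,go,gq,gw,hn,ho,hq,hs,hv,hw,no,nq,ns,nv,nw,oq,os,ov,qs,qv,qw,sv,sw,vw
∂2: piv[dgh,dgn,dgq,dho,dhq,dsw,gno,gnq,gnw,gqw,hnq,hov,hsw,noq,nos,nov,nsv,qsv,qsw,qvw] rk=20  ker:ghq,osv,svw
b_1=(33−8)−20=5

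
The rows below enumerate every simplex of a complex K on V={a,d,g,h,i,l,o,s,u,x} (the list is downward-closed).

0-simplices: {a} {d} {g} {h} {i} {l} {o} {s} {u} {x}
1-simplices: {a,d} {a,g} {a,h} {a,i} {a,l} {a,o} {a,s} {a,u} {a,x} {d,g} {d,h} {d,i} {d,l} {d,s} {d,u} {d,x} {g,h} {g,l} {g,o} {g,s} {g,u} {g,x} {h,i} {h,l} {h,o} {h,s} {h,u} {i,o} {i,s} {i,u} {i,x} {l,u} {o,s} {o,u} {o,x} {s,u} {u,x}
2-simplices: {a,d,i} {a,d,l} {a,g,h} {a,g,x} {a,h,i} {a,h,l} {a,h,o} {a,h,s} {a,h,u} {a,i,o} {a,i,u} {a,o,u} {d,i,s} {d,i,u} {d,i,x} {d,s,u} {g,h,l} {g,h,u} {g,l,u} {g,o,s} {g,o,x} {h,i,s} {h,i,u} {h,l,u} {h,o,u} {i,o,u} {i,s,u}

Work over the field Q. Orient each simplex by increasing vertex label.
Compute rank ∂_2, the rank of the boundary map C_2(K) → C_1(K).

rank∂_2=22

n_0=10 n_1=37 n_2=27  [Q]
∂1: piv[ad,ag,ah,ai,al,ao,as,au,ax] rk=9  ker:dg,dh,di,dl,ds,du,dx,gh,gl,go,gs,gu,gx,hi,hl,ho,hs,hu,io,is,iu,ix,lu,os,ou,ox,su,ux
∂2: piv[adi,adl,agh,agx,ahi,ahl,aho,ahs,ahu,aio,aiu,aou,dis,diu,dix,dsu,ghl,ghu,glu,gos,gox,his] rk=22  ker:hiu,hlu,hou,iou,isu
rk∂_2=22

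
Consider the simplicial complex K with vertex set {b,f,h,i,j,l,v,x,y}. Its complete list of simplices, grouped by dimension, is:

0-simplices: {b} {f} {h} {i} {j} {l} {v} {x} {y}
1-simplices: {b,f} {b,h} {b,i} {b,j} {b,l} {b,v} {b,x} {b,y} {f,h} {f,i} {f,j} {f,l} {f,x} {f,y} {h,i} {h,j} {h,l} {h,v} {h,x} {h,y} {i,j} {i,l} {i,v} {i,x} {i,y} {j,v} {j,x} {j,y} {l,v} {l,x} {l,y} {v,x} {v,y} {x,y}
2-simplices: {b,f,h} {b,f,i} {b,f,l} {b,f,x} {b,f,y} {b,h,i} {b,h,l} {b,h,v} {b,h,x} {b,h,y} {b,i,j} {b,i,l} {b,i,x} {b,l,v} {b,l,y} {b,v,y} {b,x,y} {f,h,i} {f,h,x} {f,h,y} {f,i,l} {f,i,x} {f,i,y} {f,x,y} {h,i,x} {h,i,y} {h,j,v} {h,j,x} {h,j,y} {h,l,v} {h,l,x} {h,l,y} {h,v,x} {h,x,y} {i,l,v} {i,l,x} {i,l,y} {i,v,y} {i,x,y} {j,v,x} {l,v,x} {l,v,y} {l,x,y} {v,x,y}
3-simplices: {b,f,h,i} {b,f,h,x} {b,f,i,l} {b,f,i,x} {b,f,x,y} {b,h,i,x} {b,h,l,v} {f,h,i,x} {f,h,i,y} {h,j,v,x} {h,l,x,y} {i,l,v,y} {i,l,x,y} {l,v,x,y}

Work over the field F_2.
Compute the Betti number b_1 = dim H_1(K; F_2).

b_1=2

n_0=9 n_1=34 n_2=44 n_3=14  [Z2]
∂1: piv[bf,bh,bi,bj,bl,bv,bx,by] rk=8  ker:fh,fi,fj,fl,fx,fy,hi,hj,hl,hv,hx,hy,ij,il,iv,ix,iy,jv,jx,jy,lv,lx,ly,vx,vy,xy
∂2: piv[bfh,bfi,bfl,bfx,bfy,bhi,bhl,bhv,bhx,bhy,bij,bil,bix,blv,bly,bvy,bxy,fiy,hjv,hjx,hjy,hlx,hvx,ilv] rk=24  ker:fhi,fhx,fhy,fil,fix,fxy,hix,hiy,hlv,hly,hxy,ilx,ily,ivy,ixy,jvx,lvx,lvy,lxy,vxy
∂3: piv[bfhi,bfhx,bfil,bfix,bfxy,bhix,bhlv,fhiy,hjvx,hlxy,ilvy,ilxy,lvxy] rk=13  ker:fhix
b_1=(34−8)−24=2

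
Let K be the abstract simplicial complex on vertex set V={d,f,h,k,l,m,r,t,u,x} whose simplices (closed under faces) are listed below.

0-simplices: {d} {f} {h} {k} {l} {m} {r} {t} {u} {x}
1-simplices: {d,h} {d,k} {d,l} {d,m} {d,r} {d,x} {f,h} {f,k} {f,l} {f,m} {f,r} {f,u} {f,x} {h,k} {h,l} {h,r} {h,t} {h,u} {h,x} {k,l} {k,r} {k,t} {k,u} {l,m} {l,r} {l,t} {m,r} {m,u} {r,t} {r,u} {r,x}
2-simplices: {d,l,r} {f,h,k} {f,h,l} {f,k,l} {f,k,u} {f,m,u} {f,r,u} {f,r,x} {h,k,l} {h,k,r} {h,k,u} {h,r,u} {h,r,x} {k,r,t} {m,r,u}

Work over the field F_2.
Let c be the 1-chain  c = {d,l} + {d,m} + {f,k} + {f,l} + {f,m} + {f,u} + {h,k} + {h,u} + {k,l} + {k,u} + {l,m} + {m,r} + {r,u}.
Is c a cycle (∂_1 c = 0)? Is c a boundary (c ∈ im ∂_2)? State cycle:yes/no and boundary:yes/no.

cycle:yes boundary:no

n_0=10 n_1=31 n_2=15  [Z2]
∂1: piv[dh,dk,dl,dm,dr,dx,fh,fu,ht] rk=9  ker:fk,fl,fm,fr,fx,hk,hl,hr,hu,hx,kl,kr,kt,ku,lm,lr,lt,mr,mu,rt,ru,rx
∂2: piv[dlr,fhk,fhl,fkl,fku,fmu,fru,frx,hkr,hku,hru,hrx,krt,mru] rk=14  ker:hkl
∂1c = 0
c vs im∂2: residual ≠ 0 ⇒ not boundary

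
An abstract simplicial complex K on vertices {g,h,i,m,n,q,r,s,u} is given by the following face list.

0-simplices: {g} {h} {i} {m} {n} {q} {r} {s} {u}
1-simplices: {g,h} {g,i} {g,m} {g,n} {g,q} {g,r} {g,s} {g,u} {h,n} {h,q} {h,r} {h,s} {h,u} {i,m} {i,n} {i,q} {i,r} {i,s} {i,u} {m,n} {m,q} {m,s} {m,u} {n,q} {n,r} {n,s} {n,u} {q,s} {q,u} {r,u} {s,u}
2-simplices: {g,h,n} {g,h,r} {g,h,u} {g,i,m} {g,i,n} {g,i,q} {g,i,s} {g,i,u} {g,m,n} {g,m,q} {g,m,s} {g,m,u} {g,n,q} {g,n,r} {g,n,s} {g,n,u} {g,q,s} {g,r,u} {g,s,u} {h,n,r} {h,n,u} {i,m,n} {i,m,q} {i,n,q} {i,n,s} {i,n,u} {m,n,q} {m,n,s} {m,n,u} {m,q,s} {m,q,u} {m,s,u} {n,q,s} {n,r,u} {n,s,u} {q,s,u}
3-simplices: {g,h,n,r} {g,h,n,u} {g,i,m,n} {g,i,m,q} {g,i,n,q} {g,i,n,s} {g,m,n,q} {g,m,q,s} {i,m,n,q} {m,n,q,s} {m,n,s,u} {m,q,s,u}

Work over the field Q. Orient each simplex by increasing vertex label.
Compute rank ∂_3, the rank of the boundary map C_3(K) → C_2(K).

n_0=9 n_1=31 n_2=36 n_3=12  [Q]
∂1: piv[gh,gi,gm,gn,gq,gr,gs,gu] rk=8  ker:hn,hq,hr,hs,hu,im,in,iq,ir,is,iu,mn,mq,ms,mu,nq,nr,ns,nu,qs,qu,ru,su
∂2: piv[ghn,ghr,ghu,gim,gin,giq,gis,giu,gmn,gmq,gms,gmu,gnq,gnr,gns,gnu,gqs,gru,gsu,mqu] rk=20  ker:hnr,hnu,imn,imq,inq,ins,inu,mnq,mns,mnu,mqs,msu,nqs,nru,nsu,qsu
∂3: piv[ghnr,ghnu,gimn,gimq,ginq,gins,gmnq,gmqs,mnqs,mnsu,mqsu] rk=11  ker:imnq
rk∂_3=11

rank∂_3=11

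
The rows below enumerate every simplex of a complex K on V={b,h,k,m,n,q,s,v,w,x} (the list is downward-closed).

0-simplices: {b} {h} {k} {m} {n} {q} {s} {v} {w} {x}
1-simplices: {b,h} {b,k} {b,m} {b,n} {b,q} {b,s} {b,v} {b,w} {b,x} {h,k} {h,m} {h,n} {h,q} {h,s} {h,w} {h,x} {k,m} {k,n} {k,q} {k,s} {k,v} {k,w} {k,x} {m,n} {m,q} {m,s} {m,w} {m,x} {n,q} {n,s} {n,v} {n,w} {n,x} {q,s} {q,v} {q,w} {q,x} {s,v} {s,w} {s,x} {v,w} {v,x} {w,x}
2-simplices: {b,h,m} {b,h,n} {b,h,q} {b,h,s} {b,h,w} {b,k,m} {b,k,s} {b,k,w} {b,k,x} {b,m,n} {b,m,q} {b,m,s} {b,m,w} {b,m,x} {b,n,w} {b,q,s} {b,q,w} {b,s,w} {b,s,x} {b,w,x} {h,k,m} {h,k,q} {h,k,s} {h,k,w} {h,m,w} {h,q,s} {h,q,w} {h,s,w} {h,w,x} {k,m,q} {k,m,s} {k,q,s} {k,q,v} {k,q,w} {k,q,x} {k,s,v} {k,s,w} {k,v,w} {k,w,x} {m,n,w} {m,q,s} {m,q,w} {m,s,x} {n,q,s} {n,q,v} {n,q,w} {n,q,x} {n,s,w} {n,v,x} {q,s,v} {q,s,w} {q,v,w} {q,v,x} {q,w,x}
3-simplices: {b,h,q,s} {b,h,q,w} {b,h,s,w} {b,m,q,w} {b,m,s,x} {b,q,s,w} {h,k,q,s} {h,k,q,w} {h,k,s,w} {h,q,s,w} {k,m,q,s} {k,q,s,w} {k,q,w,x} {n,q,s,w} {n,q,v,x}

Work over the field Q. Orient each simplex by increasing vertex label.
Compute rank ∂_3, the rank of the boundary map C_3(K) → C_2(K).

rank∂_3=13

n_0=10 n_1=43 n_2=54 n_3=15  [Q]
∂1: piv[bh,bk,bm,bn,bq,bs,bv,bw,bx] rk=9  ker:hk,hm,hn,hq,hs,hw,hx,km,kn,kq,ks,kv,kw,kx,mn,mq,ms,mw,mx,nq,ns,nv,nw,nx,qs,qv,qw,qx,sv,sw,sx,vw,vx,wx
∂2: piv[bhm,bhn,bhq,bhs,bhw,bkm,bks,bkw,bkx,bmn,bmq,bms,bmw,bmx,bnw,bqs,bqw,bsw,bsx,bwx,hkm,hkq,hwx,kqv,kqx,ksv,kvw,nqs,nqv,nqw,nqx,nvx] rk=32  ker:hks,hkw,hmw,hqs,hqw,hsw,kmq,kms,kqs,kqw,ksw,kwx,mnw,mqs,mqw,msx,nsw,qsv,qsw,qvw,qvx,qwx
∂3: piv[bhqs,bhqw,bhsw,bmqw,bmsx,bqsw,hkqs,hkqw,hksw,kmqs,kqwx,nqsw,nqvx] rk=13  ker:hqsw,kqsw
rk∂_3=13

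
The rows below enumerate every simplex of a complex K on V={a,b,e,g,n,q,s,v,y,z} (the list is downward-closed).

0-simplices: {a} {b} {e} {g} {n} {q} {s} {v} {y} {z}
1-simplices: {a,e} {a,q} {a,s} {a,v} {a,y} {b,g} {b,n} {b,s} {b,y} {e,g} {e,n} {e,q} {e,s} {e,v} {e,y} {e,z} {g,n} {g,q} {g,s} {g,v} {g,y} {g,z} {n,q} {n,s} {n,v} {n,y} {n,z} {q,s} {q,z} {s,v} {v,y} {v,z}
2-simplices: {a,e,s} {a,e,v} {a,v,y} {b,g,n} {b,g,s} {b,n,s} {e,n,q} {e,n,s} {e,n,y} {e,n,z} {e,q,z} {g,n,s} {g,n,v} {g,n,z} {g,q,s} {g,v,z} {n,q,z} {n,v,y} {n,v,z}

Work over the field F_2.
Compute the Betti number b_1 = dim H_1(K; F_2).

n_0=10 n_1=32 n_2=19  [Z2]
∂1: piv[ae,aq,as,av,ay,bg,bn,bs,ez] rk=9  ker:by,eg,en,eq,es,ev,ey,gn,gq,gs,gv,gy,gz,nq,ns,nv,ny,nz,qs,qz,sv,vy,vz
∂2: piv[aes,aev,avy,bgn,bgs,bns,enq,ens,eny,enz,eqz,gnv,gnz,gqs,gvz,nvy] rk=16  ker:gns,nqz,nvz
b_1=(32−9)−16=7

b_1=7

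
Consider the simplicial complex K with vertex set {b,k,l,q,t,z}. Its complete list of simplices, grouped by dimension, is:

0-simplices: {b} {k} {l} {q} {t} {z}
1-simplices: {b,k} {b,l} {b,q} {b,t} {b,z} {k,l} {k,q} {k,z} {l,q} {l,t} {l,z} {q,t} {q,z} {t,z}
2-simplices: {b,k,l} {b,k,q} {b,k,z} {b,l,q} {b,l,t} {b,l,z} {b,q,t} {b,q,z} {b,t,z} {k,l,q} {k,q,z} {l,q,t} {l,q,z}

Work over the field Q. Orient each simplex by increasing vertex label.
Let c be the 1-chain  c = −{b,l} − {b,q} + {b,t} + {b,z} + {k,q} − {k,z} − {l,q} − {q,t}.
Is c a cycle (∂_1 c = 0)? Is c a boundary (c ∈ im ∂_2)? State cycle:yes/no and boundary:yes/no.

n_0=6 n_1=14 n_2=13  [Q]
∂1: piv[bk,bl,bq,bt,bz] rk=5  ker:kl,kq,kz,lq,lt,lz,qt,qz,tz
∂2: piv[bkl,bkq,bkz,blq,blt,blz,bqt,bqz,btz] rk=9  ker:klq,kqz,lqt,lqz
∂1c = 0
c vs im∂2: reduces to 0 ⇒ boundary

cycle:yes boundary:yes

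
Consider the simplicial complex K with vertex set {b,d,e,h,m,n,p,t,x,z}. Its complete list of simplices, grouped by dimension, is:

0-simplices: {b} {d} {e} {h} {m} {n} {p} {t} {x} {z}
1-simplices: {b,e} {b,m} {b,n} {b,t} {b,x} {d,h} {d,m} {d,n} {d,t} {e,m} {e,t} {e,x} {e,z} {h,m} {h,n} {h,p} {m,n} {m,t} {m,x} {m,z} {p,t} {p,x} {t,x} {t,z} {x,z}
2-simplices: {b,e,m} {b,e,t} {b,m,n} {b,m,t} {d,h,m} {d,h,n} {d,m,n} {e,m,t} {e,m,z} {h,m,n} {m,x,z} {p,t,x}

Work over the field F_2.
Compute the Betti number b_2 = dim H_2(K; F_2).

n_0=10 n_1=25 n_2=12  [Z2]
∂1: piv[be,bm,bn,bt,bx,dh,dm,ez,hp] rk=9  ker:dn,dt,em,et,ex,hm,hn,mn,mt,mx,mz,pt,px,tx,tz,xz
∂2: piv[bem,bet,bmn,bmt,dhm,dhn,dmn,emz,mxz,ptx] rk=10  ker:emt,hmn
b_2=(12−10)−0=2

b_2=2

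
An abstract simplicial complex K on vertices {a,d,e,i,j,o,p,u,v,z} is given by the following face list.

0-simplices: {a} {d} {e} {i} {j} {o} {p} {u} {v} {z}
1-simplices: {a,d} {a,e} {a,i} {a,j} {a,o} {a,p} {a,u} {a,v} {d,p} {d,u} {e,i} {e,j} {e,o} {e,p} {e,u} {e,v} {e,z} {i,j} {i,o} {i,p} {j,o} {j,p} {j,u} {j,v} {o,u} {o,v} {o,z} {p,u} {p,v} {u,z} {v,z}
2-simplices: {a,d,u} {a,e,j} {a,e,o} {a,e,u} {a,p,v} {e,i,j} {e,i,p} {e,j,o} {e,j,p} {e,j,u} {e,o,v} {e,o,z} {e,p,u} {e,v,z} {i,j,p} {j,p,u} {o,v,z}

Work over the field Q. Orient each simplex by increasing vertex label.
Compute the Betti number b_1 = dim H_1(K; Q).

n_0=10 n_1=31 n_2=17  [Q]
∂1: piv[ad,ae,ai,aj,ao,ap,au,av,ez] rk=9  ker:dp,du,ei,ej,eo,ep,eu,ev,ij,io,ip,jo,jp,ju,jv,ou,ov,oz,pu,pv,uz,vz
∂2: piv[adu,aej,aeo,aeu,apv,eij,eip,ejo,ejp,eju,eov,eoz,epu,evz] rk=14  ker:ijp,jpu,ovz
b_1=(31−9)−14=8

b_1=8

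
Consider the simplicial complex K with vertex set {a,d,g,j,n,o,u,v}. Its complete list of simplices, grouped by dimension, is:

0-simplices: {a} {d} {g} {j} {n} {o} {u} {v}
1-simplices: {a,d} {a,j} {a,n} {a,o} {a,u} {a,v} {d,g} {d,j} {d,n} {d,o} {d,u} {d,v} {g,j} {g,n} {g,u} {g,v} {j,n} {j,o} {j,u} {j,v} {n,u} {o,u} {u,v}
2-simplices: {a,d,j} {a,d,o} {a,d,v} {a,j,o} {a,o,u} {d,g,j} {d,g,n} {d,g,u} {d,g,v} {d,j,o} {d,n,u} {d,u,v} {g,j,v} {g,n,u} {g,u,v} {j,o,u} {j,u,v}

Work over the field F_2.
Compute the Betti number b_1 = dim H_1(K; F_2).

n_0=8 n_1=23 n_2=17  [Z2]
∂1: piv[ad,aj,an,ao,au,av,dg] rk=7  ker:dj,dn,do,du,dv,gj,gn,gu,gv,jn,jo,ju,jv,nu,ou,uv
∂2: piv[adj,ado,adv,ajo,aou,dgj,dgn,dgu,dgv,dnu,duv,gjv,jou,juv] rk=14  ker:djo,gnu,guv
b_1=(23−7)−14=2

b_1=2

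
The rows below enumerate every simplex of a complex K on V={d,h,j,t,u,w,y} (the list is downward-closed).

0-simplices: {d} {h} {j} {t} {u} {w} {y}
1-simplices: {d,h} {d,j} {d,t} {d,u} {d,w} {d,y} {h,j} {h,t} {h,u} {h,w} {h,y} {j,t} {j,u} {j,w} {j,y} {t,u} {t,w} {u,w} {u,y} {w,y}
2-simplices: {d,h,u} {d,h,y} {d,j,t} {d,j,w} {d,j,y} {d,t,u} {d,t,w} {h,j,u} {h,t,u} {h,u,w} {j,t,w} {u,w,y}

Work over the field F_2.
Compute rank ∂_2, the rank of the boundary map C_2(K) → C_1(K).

rank∂_2=11

n_0=7 n_1=20 n_2=12  [Z2]
∂1: piv[dh,dj,dt,du,dw,dy] rk=6  ker:hj,ht,hu,hw,hy,jt,ju,jw,jy,tu,tw,uw,uy,wy
∂2: piv[dhu,dhy,djt,djw,djy,dtu,dtw,hju,htu,huw,uwy] rk=11  ker:jtw
rk∂_2=11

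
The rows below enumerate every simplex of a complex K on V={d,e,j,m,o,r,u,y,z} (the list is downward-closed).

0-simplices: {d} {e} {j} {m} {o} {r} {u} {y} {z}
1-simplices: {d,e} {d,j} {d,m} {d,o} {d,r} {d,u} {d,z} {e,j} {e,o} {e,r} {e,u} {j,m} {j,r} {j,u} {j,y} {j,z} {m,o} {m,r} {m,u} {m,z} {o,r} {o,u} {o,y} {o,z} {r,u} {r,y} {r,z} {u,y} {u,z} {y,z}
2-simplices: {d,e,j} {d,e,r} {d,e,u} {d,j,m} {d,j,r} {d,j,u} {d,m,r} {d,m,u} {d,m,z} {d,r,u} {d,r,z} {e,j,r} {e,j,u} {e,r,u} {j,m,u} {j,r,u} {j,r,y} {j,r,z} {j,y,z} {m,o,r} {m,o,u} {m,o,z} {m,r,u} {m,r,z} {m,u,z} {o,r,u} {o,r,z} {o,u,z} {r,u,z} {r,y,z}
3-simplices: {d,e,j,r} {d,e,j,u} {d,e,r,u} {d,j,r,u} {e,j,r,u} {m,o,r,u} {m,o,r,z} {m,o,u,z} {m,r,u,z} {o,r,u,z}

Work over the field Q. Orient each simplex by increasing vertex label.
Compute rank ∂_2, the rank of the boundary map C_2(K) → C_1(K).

n_0=9 n_1=30 n_2=30 n_3=10  [Q]
∂1: piv[de,dj,dm,do,dr,du,dz,jy] rk=8  ker:ej,eo,er,eu,jm,jr,ju,jz,mo,mr,mu,mz,or,ou,oy,oz,ru,ry,rz,uy,uz,yz
∂2: piv[dej,der,deu,djm,djr,dju,dmr,dmu,dmz,dru,drz,jry,jrz,jyz,mor,mou,moz,muz] rk=18  ker:ejr,eju,eru,jmu,jru,mru,mrz,oru,orz,ouz,ruz,ryz
∂3: piv[dejr,deju,deru,djru,moru,morz,mouz,mruz] rk=8  ker:ejru,oruz
rk∂_2=18

rank∂_2=18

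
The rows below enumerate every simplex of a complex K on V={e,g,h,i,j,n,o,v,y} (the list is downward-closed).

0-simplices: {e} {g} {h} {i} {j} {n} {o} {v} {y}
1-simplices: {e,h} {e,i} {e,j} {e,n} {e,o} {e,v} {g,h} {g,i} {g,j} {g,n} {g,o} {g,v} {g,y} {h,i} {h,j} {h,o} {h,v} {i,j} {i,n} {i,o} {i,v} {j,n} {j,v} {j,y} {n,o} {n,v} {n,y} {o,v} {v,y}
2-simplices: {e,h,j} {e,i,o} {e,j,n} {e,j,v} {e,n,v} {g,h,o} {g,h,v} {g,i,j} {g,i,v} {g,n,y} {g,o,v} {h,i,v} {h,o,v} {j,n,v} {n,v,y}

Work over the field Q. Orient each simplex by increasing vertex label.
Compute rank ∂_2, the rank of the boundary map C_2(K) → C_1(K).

rank∂_2=13

n_0=9 n_1=29 n_2=15  [Q]
∂1: piv[eh,ei,ej,en,eo,ev,gh,gy] rk=8  ker:gi,gj,gn,go,gv,hi,hj,ho,hv,ij,in,io,iv,jn,jv,jy,no,nv,ny,ov,vy
∂2: piv[ehj,eio,ejn,ejv,env,gho,ghv,gij,giv,gny,gov,hiv,nvy] rk=13  ker:hov,jnv
rk∂_2=13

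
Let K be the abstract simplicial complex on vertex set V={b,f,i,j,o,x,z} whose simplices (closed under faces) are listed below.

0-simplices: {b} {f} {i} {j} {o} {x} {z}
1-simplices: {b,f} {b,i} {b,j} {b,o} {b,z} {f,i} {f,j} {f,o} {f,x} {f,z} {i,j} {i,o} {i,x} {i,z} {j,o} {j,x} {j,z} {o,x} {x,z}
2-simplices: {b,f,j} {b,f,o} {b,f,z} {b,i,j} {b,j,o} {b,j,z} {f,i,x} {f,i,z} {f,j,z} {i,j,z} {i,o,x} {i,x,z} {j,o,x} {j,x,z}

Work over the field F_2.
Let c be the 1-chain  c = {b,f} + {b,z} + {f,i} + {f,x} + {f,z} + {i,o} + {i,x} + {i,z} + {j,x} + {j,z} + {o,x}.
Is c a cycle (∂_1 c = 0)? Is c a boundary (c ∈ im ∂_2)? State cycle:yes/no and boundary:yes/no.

n_0=7 n_1=19 n_2=14  [Z2]
∂1: piv[bf,bi,bj,bo,bz,fx] rk=6  ker:fi,fj,fo,fz,ij,io,ix,iz,jo,jx,jz,ox,xz
∂2: piv[bfj,bfo,bfz,bij,bjo,bjz,fix,fiz,ijz,iox,ixz,jox,jxz] rk=13  ker:fjz
∂1c = 0
c vs im∂2: reduces to 0 ⇒ boundary

cycle:yes boundary:yes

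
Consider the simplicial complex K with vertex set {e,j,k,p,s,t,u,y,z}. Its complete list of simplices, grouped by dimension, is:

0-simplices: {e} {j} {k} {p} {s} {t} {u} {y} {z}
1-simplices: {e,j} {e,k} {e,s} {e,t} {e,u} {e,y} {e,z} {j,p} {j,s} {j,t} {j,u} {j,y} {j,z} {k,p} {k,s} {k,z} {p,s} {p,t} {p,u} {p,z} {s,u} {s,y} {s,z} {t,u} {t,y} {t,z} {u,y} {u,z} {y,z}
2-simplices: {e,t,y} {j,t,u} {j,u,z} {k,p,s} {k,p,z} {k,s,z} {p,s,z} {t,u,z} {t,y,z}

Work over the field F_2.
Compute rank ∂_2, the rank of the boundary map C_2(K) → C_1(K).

n_0=9 n_1=29 n_2=9  [Z2]
∂1: piv[ej,ek,es,et,eu,ey,ez,jp] rk=8  ker:js,jt,ju,jy,jz,kp,ks,kz,ps,pt,pu,pz,su,sy,sz,tu,ty,tz,uy,uz,yz
∂2: piv[ety,jtu,juz,kps,kpz,ksz,tuz,tyz] rk=8  ker:psz
rk∂_2=8

rank∂_2=8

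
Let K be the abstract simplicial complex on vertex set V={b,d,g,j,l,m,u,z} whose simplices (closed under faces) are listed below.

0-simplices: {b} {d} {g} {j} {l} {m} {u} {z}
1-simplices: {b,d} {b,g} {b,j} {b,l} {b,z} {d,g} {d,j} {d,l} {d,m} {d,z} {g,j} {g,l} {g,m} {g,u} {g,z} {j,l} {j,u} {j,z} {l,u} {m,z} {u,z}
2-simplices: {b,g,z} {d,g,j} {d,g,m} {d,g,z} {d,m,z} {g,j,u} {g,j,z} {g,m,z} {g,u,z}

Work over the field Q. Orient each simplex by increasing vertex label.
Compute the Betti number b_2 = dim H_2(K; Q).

n_0=8 n_1=21 n_2=9  [Q]
∂1: piv[bd,bg,bj,bl,bz,dm,gu] rk=7  ker:dg,dj,dl,dz,gj,gl,gm,gz,jl,ju,jz,lu,mz,uz
∂2: piv[bgz,dgj,dgm,dgz,dmz,gju,gjz,guz] rk=8  ker:gmz
b_2=(9−8)−0=1

b_2=1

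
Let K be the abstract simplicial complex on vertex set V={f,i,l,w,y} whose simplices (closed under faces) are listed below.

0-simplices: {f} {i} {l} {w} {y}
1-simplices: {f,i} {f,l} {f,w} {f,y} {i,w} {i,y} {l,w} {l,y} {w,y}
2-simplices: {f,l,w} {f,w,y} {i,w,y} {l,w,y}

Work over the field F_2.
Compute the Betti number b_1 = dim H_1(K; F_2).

n_0=5 n_1=9 n_2=4  [Z2]
∂1: piv[fi,fl,fw,fy] rk=4  ker:iw,iy,lw,ly,wy
∂2: piv[flw,fwy,iwy,lwy] rk=4
b_1=(9−4)−4=1

b_1=1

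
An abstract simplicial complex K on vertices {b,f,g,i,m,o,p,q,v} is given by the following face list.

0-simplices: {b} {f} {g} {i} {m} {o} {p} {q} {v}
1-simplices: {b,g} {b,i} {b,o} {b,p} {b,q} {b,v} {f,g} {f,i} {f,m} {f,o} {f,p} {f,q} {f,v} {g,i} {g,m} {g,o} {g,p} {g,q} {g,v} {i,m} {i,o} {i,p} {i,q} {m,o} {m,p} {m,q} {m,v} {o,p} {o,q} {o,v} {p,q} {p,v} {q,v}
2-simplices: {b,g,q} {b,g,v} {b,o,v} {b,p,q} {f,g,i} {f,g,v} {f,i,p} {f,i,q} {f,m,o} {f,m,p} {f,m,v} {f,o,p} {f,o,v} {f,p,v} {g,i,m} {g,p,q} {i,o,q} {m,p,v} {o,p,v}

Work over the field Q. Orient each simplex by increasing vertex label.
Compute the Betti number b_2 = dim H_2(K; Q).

b_2=2

n_0=9 n_1=33 n_2=19  [Q]
∂1: piv[bg,bi,bo,bp,bq,bv,fg,fm] rk=8  ker:fi,fo,fp,fq,fv,gi,gm,go,gp,gq,gv,im,io,ip,iq,mo,mp,mq,mv,op,oq,ov,pq,pv,qv
∂2: piv[bgq,bgv,bov,bpq,fgi,fgv,fip,fiq,fmo,fmp,fmv,fop,fov,fpv,gim,gpq,ioq] rk=17  ker:mpv,opv
b_2=(19−17)−0=2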